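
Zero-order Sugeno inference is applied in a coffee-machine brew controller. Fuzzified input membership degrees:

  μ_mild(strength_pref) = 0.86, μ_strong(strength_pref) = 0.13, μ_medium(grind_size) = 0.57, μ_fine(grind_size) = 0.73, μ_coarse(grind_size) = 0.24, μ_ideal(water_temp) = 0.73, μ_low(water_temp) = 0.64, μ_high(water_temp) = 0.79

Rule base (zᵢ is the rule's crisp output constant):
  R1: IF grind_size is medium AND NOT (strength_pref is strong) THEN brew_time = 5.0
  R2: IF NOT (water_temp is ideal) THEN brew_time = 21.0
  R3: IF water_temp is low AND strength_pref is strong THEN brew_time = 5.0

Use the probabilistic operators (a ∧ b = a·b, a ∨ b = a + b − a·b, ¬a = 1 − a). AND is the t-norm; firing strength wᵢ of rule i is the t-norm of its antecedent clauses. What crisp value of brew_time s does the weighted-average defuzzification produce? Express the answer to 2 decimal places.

R1 (z=5.0): medium=0.57, ¬strong=1−0.13=0.87; AND[a·b] → w = 0.4959
R2 (z=21.0): ¬ideal=1−0.73=0.27 → w = 0.2700
R3 (z=5.0): low=0.64, strong=0.13; AND[a·b] → w = 0.0832
Weighted average = (0.4959·5.0 + 0.2700·21.0 + 0.0832·5.0) / (0.4959 + 0.2700 + 0.0832)
  = 8.5655 / 0.8491 = 10.09

10.09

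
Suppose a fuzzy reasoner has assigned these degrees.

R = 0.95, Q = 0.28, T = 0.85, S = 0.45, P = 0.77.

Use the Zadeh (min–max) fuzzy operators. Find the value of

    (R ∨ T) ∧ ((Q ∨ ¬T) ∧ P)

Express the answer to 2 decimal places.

R ∨ T = max(a, b) on (0.95, 0.85) = 0.95
¬T = 1 − 0.85 = 0.15
Q ∨ ¬T = max(a, b) on (0.28, 0.15) = 0.28
(Q ∨ ¬T) ∧ P = min(a, b) on (0.28, 0.77) = 0.28
(R ∨ T) ∧ ((Q ∨ ¬T) ∧ P) = min(a, b) on (0.95, 0.28) = 0.28

0.28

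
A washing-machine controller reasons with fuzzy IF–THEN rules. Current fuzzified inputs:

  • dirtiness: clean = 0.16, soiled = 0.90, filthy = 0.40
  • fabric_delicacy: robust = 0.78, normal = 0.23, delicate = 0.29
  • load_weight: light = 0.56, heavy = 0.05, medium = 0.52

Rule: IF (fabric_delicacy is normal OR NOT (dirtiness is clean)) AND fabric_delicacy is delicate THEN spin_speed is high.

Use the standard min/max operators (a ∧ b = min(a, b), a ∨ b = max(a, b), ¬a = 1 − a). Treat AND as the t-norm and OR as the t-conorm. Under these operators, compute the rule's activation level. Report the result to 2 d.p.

0.29

firing strength: (normal=0.23 OR ¬clean=1−0.16=0.84) = 0.84; AND[min(a, b)] with delicate=0.29 → w = 0.29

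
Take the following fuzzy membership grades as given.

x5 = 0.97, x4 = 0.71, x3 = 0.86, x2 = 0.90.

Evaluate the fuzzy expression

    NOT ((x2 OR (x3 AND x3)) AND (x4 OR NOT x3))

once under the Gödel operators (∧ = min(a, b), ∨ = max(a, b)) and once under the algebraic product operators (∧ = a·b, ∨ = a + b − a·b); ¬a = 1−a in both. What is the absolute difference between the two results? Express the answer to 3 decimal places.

Under Gödel:
  x3 AND x3 = min(a, b) on (0.86, 0.86) = 0.86
  x2 OR (x3 AND x3) = max(a, b) on (0.90, 0.86) = 0.90
  NOT x3 = 1 − 0.86 = 0.14
  x4 OR NOT x3 = max(a, b) on (0.71, 0.14) = 0.71
  (x2 OR (x3 AND x3)) AND (x4 OR NOT x3) = min(a, b) on (0.90, 0.71) = 0.71
  NOT ((x2 OR (x3 AND x3)) AND (x4 OR NOT x3)) = 1 − 0.71 = 0.29
  → value = 0.2900
Under algebraic product:
  x3 AND x3 = a·b on (0.8600, 0.8600) = 0.7396
  x2 OR (x3 AND x3) = a + b − a·b on (0.9000, 0.7396) = 0.9740
  NOT x3 = 1 − 0.8600 = 0.1400
  x4 OR NOT x3 = a + b − a·b on (0.7100, 0.1400) = 0.7506
  (x2 OR (x3 AND x3)) AND (x4 OR NOT x3) = a·b on (0.9740, 0.7506) = 0.7311
  NOT ((x2 OR (x3 AND x3)) AND (x4 OR NOT x3)) = 1 − 0.7311 = 0.2689
  → value = 0.2689
|0.2900 − 0.2689| = 0.021

0.021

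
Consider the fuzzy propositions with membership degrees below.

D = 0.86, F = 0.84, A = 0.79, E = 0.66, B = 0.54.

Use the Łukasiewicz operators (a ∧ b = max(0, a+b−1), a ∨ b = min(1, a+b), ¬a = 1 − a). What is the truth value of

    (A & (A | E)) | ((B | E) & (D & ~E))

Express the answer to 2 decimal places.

0.99

A | E = min(1, a+b) on (0.79, 0.66) = 1.00
A & (A | E) = max(0, a+b−1) on (0.79, 1.00) = 0.79
B | E = min(1, a+b) on (0.54, 0.66) = 1.00
~E = 1 − 0.66 = 0.34
D & ~E = max(0, a+b−1) on (0.86, 0.34) = 0.20
(B | E) & (D & ~E) = max(0, a+b−1) on (1.00, 0.20) = 0.20
(A & (A | E)) | ((B | E) & (D & ~E)) = min(1, a+b) on (0.79, 0.20) = 0.99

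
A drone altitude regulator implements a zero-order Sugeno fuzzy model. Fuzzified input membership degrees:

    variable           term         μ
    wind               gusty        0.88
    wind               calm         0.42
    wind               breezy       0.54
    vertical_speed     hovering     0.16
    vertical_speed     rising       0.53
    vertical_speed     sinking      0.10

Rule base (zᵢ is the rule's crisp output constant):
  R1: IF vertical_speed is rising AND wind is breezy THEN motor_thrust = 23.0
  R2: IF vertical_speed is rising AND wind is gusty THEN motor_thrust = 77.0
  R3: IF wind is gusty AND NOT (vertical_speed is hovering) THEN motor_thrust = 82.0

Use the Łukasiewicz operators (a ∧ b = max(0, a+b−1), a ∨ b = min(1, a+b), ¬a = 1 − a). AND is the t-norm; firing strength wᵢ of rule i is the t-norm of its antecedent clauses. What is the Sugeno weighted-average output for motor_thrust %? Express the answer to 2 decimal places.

76.85

R1 (z=23.0): rising=0.53, breezy=0.54; AND[max(0, a+b−1)] → w = 0.07
R2 (z=77.0): rising=0.53, gusty=0.88; AND[max(0, a+b−1)] → w = 0.41
R3 (z=82.0): gusty=0.88, ¬hovering=1−0.16=0.84; AND[max(0, a+b−1)] → w = 0.72
Weighted average = (0.07·23.0 + 0.41·77.0 + 0.72·82.0) / (0.07 + 0.41 + 0.72)
  = 92.2200 / 1.2000 = 76.85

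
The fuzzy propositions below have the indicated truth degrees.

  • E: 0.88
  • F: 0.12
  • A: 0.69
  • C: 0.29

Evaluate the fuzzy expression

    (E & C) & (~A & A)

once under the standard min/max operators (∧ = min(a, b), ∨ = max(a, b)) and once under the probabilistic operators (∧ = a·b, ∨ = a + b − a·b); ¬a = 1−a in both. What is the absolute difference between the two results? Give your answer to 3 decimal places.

Under standard min/max:
  E & C = min(a, b) on (0.88, 0.29) = 0.29
  ~A = 1 − 0.69 = 0.31
  ~A & A = min(a, b) on (0.31, 0.69) = 0.31
  (E & C) & (~A & A) = min(a, b) on (0.29, 0.31) = 0.29
  → value = 0.2900
Under probabilistic:
  E & C = a·b on (0.8800, 0.2900) = 0.2552
  ~A = 1 − 0.6900 = 0.3100
  ~A & A = a·b on (0.3100, 0.6900) = 0.2139
  (E & C) & (~A & A) = a·b on (0.2552, 0.2139) = 0.0546
  → value = 0.0546
|0.2900 − 0.0546| = 0.235

0.235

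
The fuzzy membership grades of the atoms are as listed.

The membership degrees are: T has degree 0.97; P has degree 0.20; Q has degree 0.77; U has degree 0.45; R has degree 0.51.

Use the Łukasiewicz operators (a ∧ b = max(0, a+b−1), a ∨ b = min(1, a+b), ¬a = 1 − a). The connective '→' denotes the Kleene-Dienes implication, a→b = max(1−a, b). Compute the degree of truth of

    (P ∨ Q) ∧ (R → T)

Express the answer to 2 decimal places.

0.94

P ∨ Q = min(1, a+b) on (0.20, 0.77) = 0.97
R → T  [Kleene-Dienes: max(1−a, b)] with a=0.51, b=0.97 → 0.97
(P ∨ Q) ∧ (R → T) = max(0, a+b−1) on (0.97, 0.97) = 0.94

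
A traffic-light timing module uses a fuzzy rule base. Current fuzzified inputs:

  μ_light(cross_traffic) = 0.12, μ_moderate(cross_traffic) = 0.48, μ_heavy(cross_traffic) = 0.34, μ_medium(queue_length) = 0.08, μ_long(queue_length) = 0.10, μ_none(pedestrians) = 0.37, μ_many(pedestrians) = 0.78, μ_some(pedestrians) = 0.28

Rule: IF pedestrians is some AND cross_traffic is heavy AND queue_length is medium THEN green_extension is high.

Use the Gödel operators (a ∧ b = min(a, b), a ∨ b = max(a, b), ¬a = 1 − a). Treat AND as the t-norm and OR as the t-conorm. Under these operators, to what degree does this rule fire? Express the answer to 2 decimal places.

0.08

firing strength: some=0.28, heavy=0.34, medium=0.08; AND[min(a, b)] → w = 0.08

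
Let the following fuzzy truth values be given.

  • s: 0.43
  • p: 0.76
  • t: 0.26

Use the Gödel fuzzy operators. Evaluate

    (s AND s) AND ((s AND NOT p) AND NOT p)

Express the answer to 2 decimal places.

s AND s = min(a, b) on (0.43, 0.43) = 0.43
NOT p = 1 − 0.76 = 0.24
s AND NOT p = min(a, b) on (0.43, 0.24) = 0.24
NOT p = 1 − 0.76 = 0.24
(s AND NOT p) AND NOT p = min(a, b) on (0.24, 0.24) = 0.24
(s AND s) AND ((s AND NOT p) AND NOT p) = min(a, b) on (0.43, 0.24) = 0.24

0.24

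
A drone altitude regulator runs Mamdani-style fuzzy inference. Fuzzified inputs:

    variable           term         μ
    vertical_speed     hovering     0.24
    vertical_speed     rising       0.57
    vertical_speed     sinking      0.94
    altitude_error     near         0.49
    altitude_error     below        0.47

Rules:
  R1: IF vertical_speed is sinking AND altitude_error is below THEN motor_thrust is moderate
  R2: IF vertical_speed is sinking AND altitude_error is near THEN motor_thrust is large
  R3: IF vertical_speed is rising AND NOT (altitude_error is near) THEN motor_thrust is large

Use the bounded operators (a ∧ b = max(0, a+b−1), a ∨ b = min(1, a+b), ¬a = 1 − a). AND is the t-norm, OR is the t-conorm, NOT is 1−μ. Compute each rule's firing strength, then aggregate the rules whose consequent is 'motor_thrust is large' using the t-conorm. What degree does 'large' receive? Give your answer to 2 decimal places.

R1: sinking=0.94, below=0.47; AND[max(0, a+b−1)] → w = 0.41
R2: sinking=0.94, near=0.49; AND[max(0, a+b−1)] → w = 0.43
R3: rising=0.57, ¬near=1−0.49=0.51; AND[max(0, a+b−1)] → w = 0.08
Rules with consequent 'large': {R2, R3} → strengths 0.43, 0.08
Aggregate via t-conorm [min(1, a+b)]: 0.51

0.51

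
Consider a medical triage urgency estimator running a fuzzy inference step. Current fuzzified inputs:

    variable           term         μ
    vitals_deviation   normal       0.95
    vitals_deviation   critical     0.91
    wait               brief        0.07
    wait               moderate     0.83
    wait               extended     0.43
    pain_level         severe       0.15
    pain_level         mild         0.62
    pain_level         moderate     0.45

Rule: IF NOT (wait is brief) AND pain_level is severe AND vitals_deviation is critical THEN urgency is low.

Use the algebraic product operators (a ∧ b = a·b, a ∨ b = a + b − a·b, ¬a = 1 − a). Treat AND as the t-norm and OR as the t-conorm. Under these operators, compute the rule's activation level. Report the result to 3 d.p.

firing strength: ¬brief=1−0.07=0.93, severe=0.15, critical=0.91; AND[a·b] → w = 0.1269

0.127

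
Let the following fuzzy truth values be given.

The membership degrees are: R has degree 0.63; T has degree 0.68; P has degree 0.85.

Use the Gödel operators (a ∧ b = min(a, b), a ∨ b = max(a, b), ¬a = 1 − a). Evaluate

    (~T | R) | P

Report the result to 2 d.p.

0.85

~T = 1 − 0.68 = 0.32
~T | R = max(a, b) on (0.32, 0.63) = 0.63
(~T | R) | P = max(a, b) on (0.63, 0.85) = 0.85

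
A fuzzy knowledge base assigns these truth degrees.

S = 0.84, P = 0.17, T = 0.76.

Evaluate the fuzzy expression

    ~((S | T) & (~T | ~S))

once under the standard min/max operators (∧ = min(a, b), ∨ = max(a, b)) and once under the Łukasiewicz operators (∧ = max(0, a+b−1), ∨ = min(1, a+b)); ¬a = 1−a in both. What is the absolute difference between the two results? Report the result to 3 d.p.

0.160

Under standard min/max:
  S | T = max(a, b) on (0.84, 0.76) = 0.84
  ~T = 1 − 0.76 = 0.24
  ~S = 1 − 0.84 = 0.16
  ~T | ~S = max(a, b) on (0.24, 0.16) = 0.24
  (S | T) & (~T | ~S) = min(a, b) on (0.84, 0.24) = 0.24
  ~((S | T) & (~T | ~S)) = 1 − 0.24 = 0.76
  → value = 0.7600
Under Łukasiewicz:
  S | T = min(1, a+b) on (0.84, 0.76) = 1.00
  ~T = 1 − 0.76 = 0.24
  ~S = 1 − 0.84 = 0.16
  ~T | ~S = min(1, a+b) on (0.24, 0.16) = 0.40
  (S | T) & (~T | ~S) = max(0, a+b−1) on (1.00, 0.40) = 0.40
  ~((S | T) & (~T | ~S)) = 1 − 0.40 = 0.60
  → value = 0.6000
|0.7600 − 0.6000| = 0.160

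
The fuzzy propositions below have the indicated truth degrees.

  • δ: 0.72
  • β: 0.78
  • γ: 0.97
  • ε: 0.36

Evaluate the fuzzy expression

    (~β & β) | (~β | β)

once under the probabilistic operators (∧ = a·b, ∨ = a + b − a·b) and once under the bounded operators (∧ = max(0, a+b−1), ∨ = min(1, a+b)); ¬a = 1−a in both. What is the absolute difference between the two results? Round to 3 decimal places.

0.142

Under probabilistic:
  ~β = 1 − 0.7800 = 0.2200
  ~β & β = a·b on (0.2200, 0.7800) = 0.1716
  ~β = 1 − 0.7800 = 0.2200
  ~β | β = a + b − a·b on (0.2200, 0.7800) = 0.8284
  (~β & β) | (~β | β) = a + b − a·b on (0.1716, 0.8284) = 0.8578
  → value = 0.8578
Under bounded:
  ~β = 1 − 0.78 = 0.22
  ~β & β = max(0, a+b−1) on (0.22, 0.78) = 0.00
  ~β = 1 − 0.78 = 0.22
  ~β | β = min(1, a+b) on (0.22, 0.78) = 1.00
  (~β & β) | (~β | β) = min(1, a+b) on (0.00, 1.00) = 1.00
  → value = 1.0000
|0.8578 − 1.0000| = 0.142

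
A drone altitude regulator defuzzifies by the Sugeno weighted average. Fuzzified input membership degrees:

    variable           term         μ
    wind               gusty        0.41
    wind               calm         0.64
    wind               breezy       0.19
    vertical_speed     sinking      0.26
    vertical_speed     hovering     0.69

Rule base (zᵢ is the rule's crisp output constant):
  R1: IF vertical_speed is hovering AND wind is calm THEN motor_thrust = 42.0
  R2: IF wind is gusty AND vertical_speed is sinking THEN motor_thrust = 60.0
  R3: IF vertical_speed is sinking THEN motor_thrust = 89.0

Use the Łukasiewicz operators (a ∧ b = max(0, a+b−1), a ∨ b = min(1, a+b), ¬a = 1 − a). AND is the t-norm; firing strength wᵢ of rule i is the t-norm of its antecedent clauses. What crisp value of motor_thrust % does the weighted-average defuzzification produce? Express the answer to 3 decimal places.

62.712

R1 (z=42.0): hovering=0.69, calm=0.64; AND[max(0, a+b−1)] → w = 0.33
R2 (z=60.0): gusty=0.41, sinking=0.26; AND[max(0, a+b−1)] → w = 0.00
R3 (z=89.0): sinking=0.26 → w = 0.26
Weighted average = (0.33·42.0 + 0.00·60.0 + 0.26·89.0) / (0.33 + 0.00 + 0.26)
  = 37.0000 / 0.5900 = 62.712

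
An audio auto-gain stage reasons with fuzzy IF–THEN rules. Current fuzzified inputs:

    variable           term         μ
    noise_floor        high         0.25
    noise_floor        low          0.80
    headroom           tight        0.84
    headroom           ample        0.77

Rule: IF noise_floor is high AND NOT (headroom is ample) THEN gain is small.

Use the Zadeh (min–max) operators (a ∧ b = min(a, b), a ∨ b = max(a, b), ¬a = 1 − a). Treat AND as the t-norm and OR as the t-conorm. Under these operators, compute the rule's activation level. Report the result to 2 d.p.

0.23

firing strength: high=0.25, ¬ample=1−0.77=0.23; AND[min(a, b)] → w = 0.23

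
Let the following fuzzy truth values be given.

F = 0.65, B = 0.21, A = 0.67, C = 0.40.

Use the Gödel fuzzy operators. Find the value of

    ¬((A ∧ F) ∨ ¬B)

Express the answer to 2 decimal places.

A ∧ F = min(a, b) on (0.67, 0.65) = 0.65
¬B = 1 − 0.21 = 0.79
(A ∧ F) ∨ ¬B = max(a, b) on (0.65, 0.79) = 0.79
¬((A ∧ F) ∨ ¬B) = 1 − 0.79 = 0.21

0.21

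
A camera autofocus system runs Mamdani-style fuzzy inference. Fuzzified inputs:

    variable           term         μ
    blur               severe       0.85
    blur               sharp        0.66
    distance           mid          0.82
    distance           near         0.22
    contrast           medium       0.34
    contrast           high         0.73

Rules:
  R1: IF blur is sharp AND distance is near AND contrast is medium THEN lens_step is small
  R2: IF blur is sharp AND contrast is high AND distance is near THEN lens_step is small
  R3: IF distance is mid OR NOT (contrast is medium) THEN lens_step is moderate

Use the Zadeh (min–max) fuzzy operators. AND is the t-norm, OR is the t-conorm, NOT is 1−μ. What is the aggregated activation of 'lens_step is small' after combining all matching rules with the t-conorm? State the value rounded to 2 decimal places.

0.22

R1: sharp=0.66, near=0.22, medium=0.34; AND[min(a, b)] → w = 0.22
R2: sharp=0.66, high=0.73, near=0.22; AND[min(a, b)] → w = 0.22
R3: mid=0.82, ¬medium=1−0.34=0.66; OR[max(a, b)] → w = 0.82
Rules with consequent 'small': {R1, R2} → strengths 0.22, 0.22
Aggregate via t-conorm [max(a, b)]: 0.22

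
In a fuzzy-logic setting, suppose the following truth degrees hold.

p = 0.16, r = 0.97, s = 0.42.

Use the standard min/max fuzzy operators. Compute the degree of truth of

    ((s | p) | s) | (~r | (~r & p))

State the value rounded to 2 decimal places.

0.42

s | p = max(a, b) on (0.42, 0.16) = 0.42
(s | p) | s = max(a, b) on (0.42, 0.42) = 0.42
~r = 1 − 0.97 = 0.03
~r = 1 − 0.97 = 0.03
~r & p = min(a, b) on (0.03, 0.16) = 0.03
~r | (~r & p) = max(a, b) on (0.03, 0.03) = 0.03
((s | p) | s) | (~r | (~r & p)) = max(a, b) on (0.42, 0.03) = 0.42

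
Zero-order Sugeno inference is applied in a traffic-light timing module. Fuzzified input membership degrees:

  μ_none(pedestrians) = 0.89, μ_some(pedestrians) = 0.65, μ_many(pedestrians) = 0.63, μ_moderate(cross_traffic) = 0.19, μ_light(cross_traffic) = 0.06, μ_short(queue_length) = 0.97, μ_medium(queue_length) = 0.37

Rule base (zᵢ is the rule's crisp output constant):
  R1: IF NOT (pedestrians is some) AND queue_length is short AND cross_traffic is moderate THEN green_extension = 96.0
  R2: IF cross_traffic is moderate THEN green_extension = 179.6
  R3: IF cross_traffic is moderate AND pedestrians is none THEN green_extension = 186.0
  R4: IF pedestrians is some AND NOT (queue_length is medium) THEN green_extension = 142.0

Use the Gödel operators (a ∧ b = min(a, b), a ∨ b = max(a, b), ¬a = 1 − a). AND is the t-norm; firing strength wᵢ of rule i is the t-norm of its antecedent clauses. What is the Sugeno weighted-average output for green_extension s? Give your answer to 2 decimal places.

R1 (z=96.0): ¬some=1−0.65=0.35, short=0.97, moderate=0.19; AND[min(a, b)] → w = 0.19
R2 (z=179.6): moderate=0.19 → w = 0.19
R3 (z=186.0): moderate=0.19, none=0.89; AND[min(a, b)] → w = 0.19
R4 (z=142.0): some=0.65, ¬medium=1−0.37=0.63; AND[min(a, b)] → w = 0.63
Weighted average = (0.19·96.0 + 0.19·179.6 + 0.19·186.0 + 0.63·142.0) / (0.19 + 0.19 + 0.19 + 0.63)
  = 177.1640 / 1.2000 = 147.64

147.64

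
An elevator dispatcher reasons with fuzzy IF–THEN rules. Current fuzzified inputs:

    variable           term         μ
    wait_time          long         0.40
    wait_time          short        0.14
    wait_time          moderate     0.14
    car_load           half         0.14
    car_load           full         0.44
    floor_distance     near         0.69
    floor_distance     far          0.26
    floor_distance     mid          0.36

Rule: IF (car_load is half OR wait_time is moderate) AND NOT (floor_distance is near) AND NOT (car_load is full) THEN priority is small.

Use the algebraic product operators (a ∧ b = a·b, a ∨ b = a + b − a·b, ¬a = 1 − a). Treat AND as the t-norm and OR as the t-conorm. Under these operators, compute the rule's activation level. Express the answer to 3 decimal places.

0.045

firing strength: (half=0.14 OR moderate=0.14) = 0.2604; AND[a·b] with ¬near=1−0.69=0.31, ¬full=1−0.44=0.56 → w = 0.0452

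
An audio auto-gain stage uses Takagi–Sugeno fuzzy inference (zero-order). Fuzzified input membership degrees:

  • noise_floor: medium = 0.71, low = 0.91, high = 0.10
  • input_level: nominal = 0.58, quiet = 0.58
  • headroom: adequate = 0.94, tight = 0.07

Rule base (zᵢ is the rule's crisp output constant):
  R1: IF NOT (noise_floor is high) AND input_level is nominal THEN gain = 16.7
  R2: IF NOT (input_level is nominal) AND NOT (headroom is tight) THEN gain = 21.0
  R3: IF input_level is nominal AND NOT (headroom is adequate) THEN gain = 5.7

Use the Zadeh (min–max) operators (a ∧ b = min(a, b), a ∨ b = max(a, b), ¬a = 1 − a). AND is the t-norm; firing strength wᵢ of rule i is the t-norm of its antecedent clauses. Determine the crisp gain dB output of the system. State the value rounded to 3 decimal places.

R1 (z=16.7): ¬high=1−0.10=0.90, nominal=0.58; AND[min(a, b)] → w = 0.58
R2 (z=21.0): ¬nominal=1−0.58=0.42, ¬tight=1−0.07=0.93; AND[min(a, b)] → w = 0.42
R3 (z=5.7): nominal=0.58, ¬adequate=1−0.94=0.06; AND[min(a, b)] → w = 0.06
Weighted average = (0.58·16.7 + 0.42·21.0 + 0.06·5.7) / (0.58 + 0.42 + 0.06)
  = 18.8480 / 1.0600 = 17.781

17.781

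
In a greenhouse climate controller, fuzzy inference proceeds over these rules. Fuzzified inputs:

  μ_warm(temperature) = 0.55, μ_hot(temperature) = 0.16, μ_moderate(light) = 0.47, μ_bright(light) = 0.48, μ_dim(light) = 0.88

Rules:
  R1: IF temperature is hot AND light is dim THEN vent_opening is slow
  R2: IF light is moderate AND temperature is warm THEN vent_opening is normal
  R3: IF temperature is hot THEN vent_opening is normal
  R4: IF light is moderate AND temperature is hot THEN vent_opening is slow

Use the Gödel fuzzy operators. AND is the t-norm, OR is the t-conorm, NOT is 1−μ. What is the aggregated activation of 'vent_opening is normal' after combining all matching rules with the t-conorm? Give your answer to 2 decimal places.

0.47

R1: hot=0.16, dim=0.88; AND[min(a, b)] → w = 0.16
R2: moderate=0.47, warm=0.55; AND[min(a, b)] → w = 0.47
R3: hot=0.16 → w = 0.16
R4: moderate=0.47, hot=0.16; AND[min(a, b)] → w = 0.16
Rules with consequent 'normal': {R2, R3} → strengths 0.47, 0.16
Aggregate via t-conorm [max(a, b)]: 0.47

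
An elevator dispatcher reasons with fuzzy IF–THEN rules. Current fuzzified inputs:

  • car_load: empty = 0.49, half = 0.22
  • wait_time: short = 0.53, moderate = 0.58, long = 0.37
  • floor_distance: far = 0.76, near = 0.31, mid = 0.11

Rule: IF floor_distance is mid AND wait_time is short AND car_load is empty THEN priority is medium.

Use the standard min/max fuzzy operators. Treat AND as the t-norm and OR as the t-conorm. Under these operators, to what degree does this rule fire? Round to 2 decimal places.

0.11

firing strength: mid=0.11, short=0.53, empty=0.49; AND[min(a, b)] → w = 0.11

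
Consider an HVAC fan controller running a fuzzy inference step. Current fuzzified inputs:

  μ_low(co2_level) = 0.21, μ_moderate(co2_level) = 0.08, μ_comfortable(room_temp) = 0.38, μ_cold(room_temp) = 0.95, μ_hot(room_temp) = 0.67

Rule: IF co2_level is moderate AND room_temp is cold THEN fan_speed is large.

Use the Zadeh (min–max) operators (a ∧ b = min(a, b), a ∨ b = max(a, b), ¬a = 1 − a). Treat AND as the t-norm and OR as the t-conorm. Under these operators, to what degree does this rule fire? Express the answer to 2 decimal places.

0.08

firing strength: moderate=0.08, cold=0.95; AND[min(a, b)] → w = 0.08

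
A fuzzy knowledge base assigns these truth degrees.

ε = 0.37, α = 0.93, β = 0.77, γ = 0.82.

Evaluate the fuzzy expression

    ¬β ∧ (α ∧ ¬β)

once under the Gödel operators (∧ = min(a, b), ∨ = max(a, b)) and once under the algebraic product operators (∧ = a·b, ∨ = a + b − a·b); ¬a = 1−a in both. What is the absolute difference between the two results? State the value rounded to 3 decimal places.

0.181

Under Gödel:
  ¬β = 1 − 0.77 = 0.23
  ¬β = 1 − 0.77 = 0.23
  α ∧ ¬β = min(a, b) on (0.93, 0.23) = 0.23
  ¬β ∧ (α ∧ ¬β) = min(a, b) on (0.23, 0.23) = 0.23
  → value = 0.2300
Under algebraic product:
  ¬β = 1 − 0.7700 = 0.2300
  ¬β = 1 − 0.7700 = 0.2300
  α ∧ ¬β = a·b on (0.9300, 0.2300) = 0.2139
  ¬β ∧ (α ∧ ¬β) = a·b on (0.2300, 0.2139) = 0.0492
  → value = 0.0492
|0.2300 − 0.0492| = 0.181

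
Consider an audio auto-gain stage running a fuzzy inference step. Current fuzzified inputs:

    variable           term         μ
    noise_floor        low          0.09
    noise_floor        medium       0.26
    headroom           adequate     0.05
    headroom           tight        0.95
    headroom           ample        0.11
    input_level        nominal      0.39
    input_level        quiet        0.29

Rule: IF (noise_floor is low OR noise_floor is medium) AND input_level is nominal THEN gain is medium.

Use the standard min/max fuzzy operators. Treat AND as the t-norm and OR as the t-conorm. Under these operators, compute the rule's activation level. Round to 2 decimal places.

0.26

firing strength: (low=0.09 OR medium=0.26) = 0.26; AND[min(a, b)] with nominal=0.39 → w = 0.26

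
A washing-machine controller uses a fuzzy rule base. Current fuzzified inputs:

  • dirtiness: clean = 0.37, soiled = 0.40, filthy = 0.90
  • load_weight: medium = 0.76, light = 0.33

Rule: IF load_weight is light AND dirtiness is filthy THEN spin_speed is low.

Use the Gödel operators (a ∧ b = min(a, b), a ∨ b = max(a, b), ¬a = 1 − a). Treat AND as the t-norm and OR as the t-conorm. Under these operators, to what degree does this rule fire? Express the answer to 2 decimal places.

firing strength: light=0.33, filthy=0.90; AND[min(a, b)] → w = 0.33

0.33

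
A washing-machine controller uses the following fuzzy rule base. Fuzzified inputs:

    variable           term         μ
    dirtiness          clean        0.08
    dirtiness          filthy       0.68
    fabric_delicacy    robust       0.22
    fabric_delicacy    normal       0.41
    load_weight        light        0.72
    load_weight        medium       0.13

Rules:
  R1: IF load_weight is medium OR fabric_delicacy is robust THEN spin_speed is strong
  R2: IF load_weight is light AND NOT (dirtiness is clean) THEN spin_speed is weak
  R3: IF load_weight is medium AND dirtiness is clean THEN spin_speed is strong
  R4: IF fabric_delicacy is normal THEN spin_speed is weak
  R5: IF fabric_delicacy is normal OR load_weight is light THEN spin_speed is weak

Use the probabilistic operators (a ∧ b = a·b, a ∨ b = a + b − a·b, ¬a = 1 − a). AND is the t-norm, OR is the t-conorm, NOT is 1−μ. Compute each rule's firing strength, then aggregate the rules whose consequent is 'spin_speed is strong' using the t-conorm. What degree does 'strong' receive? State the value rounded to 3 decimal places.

R1: medium=0.13, robust=0.22; OR[a + b − a·b] → w = 0.3214
R2: light=0.72, ¬clean=1−0.08=0.92; AND[a·b] → w = 0.6624
R3: medium=0.13, clean=0.08; AND[a·b] → w = 0.0104
R4: normal=0.41 → w = 0.4100
R5: normal=0.41, light=0.72; OR[a + b − a·b] → w = 0.8348
Rules with consequent 'strong': {R1, R3} → strengths 0.3214, 0.0104
Aggregate via t-conorm [a + b − a·b]: 0.3285

0.328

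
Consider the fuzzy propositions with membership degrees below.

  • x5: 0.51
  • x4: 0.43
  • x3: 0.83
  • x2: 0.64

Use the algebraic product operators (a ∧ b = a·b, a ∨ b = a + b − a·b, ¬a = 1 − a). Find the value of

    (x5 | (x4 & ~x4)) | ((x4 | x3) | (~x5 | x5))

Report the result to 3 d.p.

~x4 = 1 − 0.4300 = 0.5700
x4 & ~x4 = a·b on (0.4300, 0.5700) = 0.2451
x5 | (x4 & ~x4) = a + b − a·b on (0.5100, 0.2451) = 0.6301
x4 | x3 = a + b − a·b on (0.4300, 0.8300) = 0.9031
~x5 = 1 − 0.5100 = 0.4900
~x5 | x5 = a + b − a·b on (0.4900, 0.5100) = 0.7501
(x4 | x3) | (~x5 | x5) = a + b − a·b on (0.9031, 0.7501) = 0.9758
(x5 | (x4 & ~x4)) | ((x4 | x3) | (~x5 | x5)) = a + b − a·b on (0.6301, 0.9758) = 0.9910

0.991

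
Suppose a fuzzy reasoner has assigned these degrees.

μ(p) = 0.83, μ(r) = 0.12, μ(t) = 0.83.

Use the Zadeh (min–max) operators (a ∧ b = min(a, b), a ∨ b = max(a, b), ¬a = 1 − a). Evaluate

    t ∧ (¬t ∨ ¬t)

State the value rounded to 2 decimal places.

¬t = 1 − 0.83 = 0.17
¬t = 1 − 0.83 = 0.17
¬t ∨ ¬t = max(a, b) on (0.17, 0.17) = 0.17
t ∧ (¬t ∨ ¬t) = min(a, b) on (0.83, 0.17) = 0.17

0.17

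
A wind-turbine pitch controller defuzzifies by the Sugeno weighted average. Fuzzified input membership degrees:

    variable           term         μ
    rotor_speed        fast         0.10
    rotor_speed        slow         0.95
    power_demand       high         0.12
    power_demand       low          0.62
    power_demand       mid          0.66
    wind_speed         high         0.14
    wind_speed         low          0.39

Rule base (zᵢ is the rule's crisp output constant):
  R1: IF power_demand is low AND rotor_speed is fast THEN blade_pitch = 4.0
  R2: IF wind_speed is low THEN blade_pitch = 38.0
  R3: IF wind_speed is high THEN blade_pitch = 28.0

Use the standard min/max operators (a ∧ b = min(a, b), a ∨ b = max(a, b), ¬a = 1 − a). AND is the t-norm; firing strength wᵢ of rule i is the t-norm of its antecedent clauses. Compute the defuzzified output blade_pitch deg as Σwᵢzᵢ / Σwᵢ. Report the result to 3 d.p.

R1 (z=4.0): low=0.62, fast=0.10; AND[min(a, b)] → w = 0.10
R2 (z=38.0): low=0.39 → w = 0.39
R3 (z=28.0): high=0.14 → w = 0.14
Weighted average = (0.10·4.0 + 0.39·38.0 + 0.14·28.0) / (0.10 + 0.39 + 0.14)
  = 19.1400 / 0.6300 = 30.381

30.381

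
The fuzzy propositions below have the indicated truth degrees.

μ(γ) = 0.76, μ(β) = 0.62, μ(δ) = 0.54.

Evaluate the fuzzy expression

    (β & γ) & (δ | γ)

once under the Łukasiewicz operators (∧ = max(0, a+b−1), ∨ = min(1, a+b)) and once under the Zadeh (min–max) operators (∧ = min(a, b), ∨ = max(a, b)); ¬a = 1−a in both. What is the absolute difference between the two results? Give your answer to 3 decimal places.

0.240

Under Łukasiewicz:
  β & γ = max(0, a+b−1) on (0.62, 0.76) = 0.38
  δ | γ = min(1, a+b) on (0.54, 0.76) = 1.00
  (β & γ) & (δ | γ) = max(0, a+b−1) on (0.38, 1.00) = 0.38
  → value = 0.3800
Under Zadeh (min–max):
  β & γ = min(a, b) on (0.62, 0.76) = 0.62
  δ | γ = max(a, b) on (0.54, 0.76) = 0.76
  (β & γ) & (δ | γ) = min(a, b) on (0.62, 0.76) = 0.62
  → value = 0.6200
|0.3800 − 0.6200| = 0.240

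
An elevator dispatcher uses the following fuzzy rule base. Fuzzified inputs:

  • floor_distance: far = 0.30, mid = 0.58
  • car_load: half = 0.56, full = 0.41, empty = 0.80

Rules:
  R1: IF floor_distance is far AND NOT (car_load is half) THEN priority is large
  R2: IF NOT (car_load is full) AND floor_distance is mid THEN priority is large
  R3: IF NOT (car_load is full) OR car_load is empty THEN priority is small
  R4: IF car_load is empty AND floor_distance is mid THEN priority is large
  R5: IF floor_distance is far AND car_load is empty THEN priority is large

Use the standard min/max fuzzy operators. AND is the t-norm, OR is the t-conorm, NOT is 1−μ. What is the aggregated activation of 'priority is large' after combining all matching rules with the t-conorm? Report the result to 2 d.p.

0.58

R1: far=0.30, ¬half=1−0.56=0.44; AND[min(a, b)] → w = 0.30
R2: ¬full=1−0.41=0.59, mid=0.58; AND[min(a, b)] → w = 0.58
R3: ¬full=1−0.41=0.59, empty=0.80; OR[max(a, b)] → w = 0.80
R4: empty=0.80, mid=0.58; AND[min(a, b)] → w = 0.58
R5: far=0.30, empty=0.80; AND[min(a, b)] → w = 0.30
Rules with consequent 'large': {R1, R2, R4, R5} → strengths 0.30, 0.58, 0.58, 0.30
Aggregate via t-conorm [max(a, b)]: 0.58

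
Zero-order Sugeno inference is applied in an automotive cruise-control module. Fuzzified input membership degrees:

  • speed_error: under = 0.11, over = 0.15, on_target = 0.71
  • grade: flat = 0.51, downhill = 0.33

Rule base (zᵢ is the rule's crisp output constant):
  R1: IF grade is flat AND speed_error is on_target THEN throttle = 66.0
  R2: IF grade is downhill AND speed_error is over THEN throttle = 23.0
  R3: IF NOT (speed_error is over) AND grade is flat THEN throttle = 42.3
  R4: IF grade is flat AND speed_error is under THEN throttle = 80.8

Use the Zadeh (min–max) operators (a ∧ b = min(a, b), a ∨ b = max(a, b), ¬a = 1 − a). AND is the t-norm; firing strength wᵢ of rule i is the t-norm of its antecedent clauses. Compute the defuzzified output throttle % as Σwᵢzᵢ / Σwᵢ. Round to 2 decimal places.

R1 (z=66.0): flat=0.51, on_target=0.71; AND[min(a, b)] → w = 0.51
R2 (z=23.0): downhill=0.33, over=0.15; AND[min(a, b)] → w = 0.15
R3 (z=42.3): ¬over=1−0.15=0.85, flat=0.51; AND[min(a, b)] → w = 0.51
R4 (z=80.8): flat=0.51, under=0.11; AND[min(a, b)] → w = 0.11
Weighted average = (0.51·66.0 + 0.15·23.0 + 0.51·42.3 + 0.11·80.8) / (0.51 + 0.15 + 0.51 + 0.11)
  = 67.5710 / 1.2800 = 52.79

52.79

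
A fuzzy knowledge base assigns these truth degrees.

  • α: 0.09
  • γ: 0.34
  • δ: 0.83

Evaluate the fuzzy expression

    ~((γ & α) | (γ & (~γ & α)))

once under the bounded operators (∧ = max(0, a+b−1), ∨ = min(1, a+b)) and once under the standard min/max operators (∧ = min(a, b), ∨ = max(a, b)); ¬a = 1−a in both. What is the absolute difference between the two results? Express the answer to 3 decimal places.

0.090

Under bounded:
  γ & α = max(0, a+b−1) on (0.34, 0.09) = 0.00
  ~γ = 1 − 0.34 = 0.66
  ~γ & α = max(0, a+b−1) on (0.66, 0.09) = 0.00
  γ & (~γ & α) = max(0, a+b−1) on (0.34, 0.00) = 0.00
  (γ & α) | (γ & (~γ & α)) = min(1, a+b) on (0.00, 0.00) = 0.00
  ~((γ & α) | (γ & (~γ & α))) = 1 − 0.00 = 1.00
  → value = 1.0000
Under standard min/max:
  γ & α = min(a, b) on (0.34, 0.09) = 0.09
  ~γ = 1 − 0.34 = 0.66
  ~γ & α = min(a, b) on (0.66, 0.09) = 0.09
  γ & (~γ & α) = min(a, b) on (0.34, 0.09) = 0.09
  (γ & α) | (γ & (~γ & α)) = max(a, b) on (0.09, 0.09) = 0.09
  ~((γ & α) | (γ & (~γ & α))) = 1 − 0.09 = 0.91
  → value = 0.9100
|1.0000 − 0.9100| = 0.090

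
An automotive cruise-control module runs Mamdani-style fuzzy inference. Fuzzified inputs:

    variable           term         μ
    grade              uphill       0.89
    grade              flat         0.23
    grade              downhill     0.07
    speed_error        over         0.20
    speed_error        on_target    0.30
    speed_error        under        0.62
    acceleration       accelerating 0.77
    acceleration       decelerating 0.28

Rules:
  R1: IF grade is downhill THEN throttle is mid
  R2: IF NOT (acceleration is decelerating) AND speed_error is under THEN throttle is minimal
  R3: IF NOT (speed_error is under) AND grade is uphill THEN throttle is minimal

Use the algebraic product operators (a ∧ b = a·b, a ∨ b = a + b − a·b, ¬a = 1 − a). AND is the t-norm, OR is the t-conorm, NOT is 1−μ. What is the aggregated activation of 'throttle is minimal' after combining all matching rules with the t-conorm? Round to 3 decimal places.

0.634

R1: downhill=0.07 → w = 0.0700
R2: ¬decelerating=1−0.28=0.72, under=0.62; AND[a·b] → w = 0.4464
R3: ¬under=1−0.62=0.38, uphill=0.89; AND[a·b] → w = 0.3382
Rules with consequent 'minimal': {R2, R3} → strengths 0.4464, 0.3382
Aggregate via t-conorm [a + b − a·b]: 0.6336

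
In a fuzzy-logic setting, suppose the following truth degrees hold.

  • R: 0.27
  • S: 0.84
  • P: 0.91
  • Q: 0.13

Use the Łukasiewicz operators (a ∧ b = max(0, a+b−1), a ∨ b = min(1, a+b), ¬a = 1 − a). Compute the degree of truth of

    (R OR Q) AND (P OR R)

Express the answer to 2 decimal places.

R OR Q = min(1, a+b) on (0.27, 0.13) = 0.40
P OR R = min(1, a+b) on (0.91, 0.27) = 1.00
(R OR Q) AND (P OR R) = max(0, a+b−1) on (0.40, 1.00) = 0.40

0.40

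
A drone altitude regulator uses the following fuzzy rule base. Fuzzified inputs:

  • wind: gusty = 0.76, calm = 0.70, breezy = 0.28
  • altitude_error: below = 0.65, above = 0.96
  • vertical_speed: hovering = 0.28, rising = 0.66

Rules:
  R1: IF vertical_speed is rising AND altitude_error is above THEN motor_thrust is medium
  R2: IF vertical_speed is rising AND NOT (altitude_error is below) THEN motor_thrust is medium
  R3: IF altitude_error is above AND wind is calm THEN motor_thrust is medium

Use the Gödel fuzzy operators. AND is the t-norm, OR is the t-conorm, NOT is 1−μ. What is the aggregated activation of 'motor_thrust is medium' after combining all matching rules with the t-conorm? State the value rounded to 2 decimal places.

R1: rising=0.66, above=0.96; AND[min(a, b)] → w = 0.66
R2: rising=0.66, ¬below=1−0.65=0.35; AND[min(a, b)] → w = 0.35
R3: above=0.96, calm=0.70; AND[min(a, b)] → w = 0.70
Rules with consequent 'medium': {R1, R2, R3} → strengths 0.66, 0.35, 0.70
Aggregate via t-conorm [max(a, b)]: 0.70

0.70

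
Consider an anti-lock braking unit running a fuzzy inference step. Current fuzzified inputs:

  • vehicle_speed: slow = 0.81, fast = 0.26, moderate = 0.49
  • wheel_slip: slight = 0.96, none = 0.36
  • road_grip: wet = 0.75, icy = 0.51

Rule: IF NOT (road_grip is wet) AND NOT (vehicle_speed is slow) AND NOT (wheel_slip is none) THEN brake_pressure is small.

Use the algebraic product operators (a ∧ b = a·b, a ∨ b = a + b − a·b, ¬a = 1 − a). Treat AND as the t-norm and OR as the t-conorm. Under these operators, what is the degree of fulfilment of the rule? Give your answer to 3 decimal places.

0.030

firing strength: ¬wet=1−0.75=0.25, ¬slow=1−0.81=0.19, ¬none=1−0.36=0.64; AND[a·b] → w = 0.0304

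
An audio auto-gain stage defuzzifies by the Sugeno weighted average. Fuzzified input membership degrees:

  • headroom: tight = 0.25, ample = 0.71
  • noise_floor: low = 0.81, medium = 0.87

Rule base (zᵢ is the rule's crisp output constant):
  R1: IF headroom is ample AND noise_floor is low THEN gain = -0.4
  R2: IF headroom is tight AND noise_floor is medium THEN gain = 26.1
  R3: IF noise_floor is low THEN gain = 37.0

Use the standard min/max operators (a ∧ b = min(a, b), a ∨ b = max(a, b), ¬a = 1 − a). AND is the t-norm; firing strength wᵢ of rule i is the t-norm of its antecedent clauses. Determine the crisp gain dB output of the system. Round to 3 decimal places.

20.458

R1 (z=-0.4): ample=0.71, low=0.81; AND[min(a, b)] → w = 0.71
R2 (z=26.1): tight=0.25, medium=0.87; AND[min(a, b)] → w = 0.25
R3 (z=37.0): low=0.81 → w = 0.81
Weighted average = (0.71·-0.4 + 0.25·26.1 + 0.81·37.0) / (0.71 + 0.25 + 0.81)
  = 36.2110 / 1.7700 = 20.458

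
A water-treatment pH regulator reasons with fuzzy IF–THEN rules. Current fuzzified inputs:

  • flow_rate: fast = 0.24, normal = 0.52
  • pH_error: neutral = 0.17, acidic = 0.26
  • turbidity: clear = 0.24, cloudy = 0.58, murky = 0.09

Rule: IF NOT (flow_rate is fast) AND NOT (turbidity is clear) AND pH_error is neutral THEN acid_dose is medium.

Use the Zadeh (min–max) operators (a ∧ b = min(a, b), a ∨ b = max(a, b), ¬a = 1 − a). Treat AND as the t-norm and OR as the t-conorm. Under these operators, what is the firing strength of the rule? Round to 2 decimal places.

0.17

firing strength: ¬fast=1−0.24=0.76, ¬clear=1−0.24=0.76, neutral=0.17; AND[min(a, b)] → w = 0.17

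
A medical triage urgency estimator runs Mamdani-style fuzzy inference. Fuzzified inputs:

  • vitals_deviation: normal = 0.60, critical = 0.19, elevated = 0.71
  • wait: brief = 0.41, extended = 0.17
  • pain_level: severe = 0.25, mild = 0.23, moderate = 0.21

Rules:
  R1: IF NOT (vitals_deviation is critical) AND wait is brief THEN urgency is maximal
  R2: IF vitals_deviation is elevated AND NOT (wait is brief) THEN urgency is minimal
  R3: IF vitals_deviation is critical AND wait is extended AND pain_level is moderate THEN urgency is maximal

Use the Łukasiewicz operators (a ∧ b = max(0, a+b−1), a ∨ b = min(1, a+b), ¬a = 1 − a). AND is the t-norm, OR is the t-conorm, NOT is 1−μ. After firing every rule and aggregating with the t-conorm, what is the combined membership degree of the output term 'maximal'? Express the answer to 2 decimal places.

0.22

R1: ¬critical=1−0.19=0.81, brief=0.41; AND[max(0, a+b−1)] → w = 0.22
R2: elevated=0.71, ¬brief=1−0.41=0.59; AND[max(0, a+b−1)] → w = 0.30
R3: critical=0.19, extended=0.17, moderate=0.21; AND[max(0, a+b−1)] → w = 0.00
Rules with consequent 'maximal': {R1, R3} → strengths 0.22, 0.00
Aggregate via t-conorm [min(1, a+b)]: 0.22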